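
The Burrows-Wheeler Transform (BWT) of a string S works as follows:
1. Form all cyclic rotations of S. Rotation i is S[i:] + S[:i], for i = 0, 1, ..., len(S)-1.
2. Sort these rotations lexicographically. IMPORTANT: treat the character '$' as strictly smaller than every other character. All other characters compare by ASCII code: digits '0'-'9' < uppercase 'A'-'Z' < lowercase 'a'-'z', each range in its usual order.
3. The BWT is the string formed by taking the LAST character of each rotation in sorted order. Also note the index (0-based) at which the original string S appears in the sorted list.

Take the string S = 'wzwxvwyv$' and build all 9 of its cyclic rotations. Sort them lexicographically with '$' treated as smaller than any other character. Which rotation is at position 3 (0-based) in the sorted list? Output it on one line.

All 9 rotations (rotation i = S[i:]+S[:i]):
  rot[0] = wzwxvwyv$
  rot[1] = zwxvwyv$w
  rot[2] = wxvwyv$wz
  rot[3] = xvwyv$wzw
  rot[4] = vwyv$wzwx
  rot[5] = wyv$wzwxv
  rot[6] = yv$wzwxvw
  rot[7] = v$wzwxvwy
  rot[8] = $wzwxvwyv
Sorted (with $ < everything):
  sorted[0] = $wzwxvwyv
  sorted[1] = v$wzwxvwy
  sorted[2] = vwyv$wzwx
  sorted[3] = wxvwyv$wz
  sorted[4] = wyv$wzwxv
  sorted[5] = wzwxvwyv$
  sorted[6] = xvwyv$wzw
  sorted[7] = yv$wzwxvw
  sorted[8] = zwxvwyv$w
sorted[3] = wxvwyv$wz

Answer: wxvwyv$wz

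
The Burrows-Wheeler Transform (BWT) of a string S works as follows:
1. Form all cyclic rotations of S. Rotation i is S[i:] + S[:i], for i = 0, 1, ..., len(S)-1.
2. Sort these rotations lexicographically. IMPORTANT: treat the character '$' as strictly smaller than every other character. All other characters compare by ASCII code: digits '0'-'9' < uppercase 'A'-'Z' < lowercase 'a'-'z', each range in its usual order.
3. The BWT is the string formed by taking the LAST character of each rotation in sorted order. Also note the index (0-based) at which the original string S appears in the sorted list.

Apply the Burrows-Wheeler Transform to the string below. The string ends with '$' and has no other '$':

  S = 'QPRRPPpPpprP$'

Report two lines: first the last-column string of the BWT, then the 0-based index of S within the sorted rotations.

All 13 rotations (rotation i = S[i:]+S[:i]):
  rot[0] = QPRRPPpPpprP$
  rot[1] = PRRPPpPpprP$Q
  rot[2] = RRPPpPpprP$QP
  rot[3] = RPPpPpprP$QPR
  rot[4] = PPpPpprP$QPRR
  rot[5] = PpPpprP$QPRRP
  rot[6] = pPpprP$QPRRPP
  rot[7] = PpprP$QPRRPPp
  rot[8] = pprP$QPRRPPpP
  rot[9] = prP$QPRRPPpPp
  rot[10] = rP$QPRRPPpPpp
  rot[11] = P$QPRRPPpPppr
  rot[12] = $QPRRPPpPpprP
Sorted (with $ < everything):
  sorted[0] = $QPRRPPpPpprP  (last char: 'P')
  sorted[1] = P$QPRRPPpPppr  (last char: 'r')
  sorted[2] = PPpPpprP$QPRR  (last char: 'R')
  sorted[3] = PRRPPpPpprP$Q  (last char: 'Q')
  sorted[4] = PpPpprP$QPRRP  (last char: 'P')
  sorted[5] = PpprP$QPRRPPp  (last char: 'p')
  sorted[6] = QPRRPPpPpprP$  (last char: '$')
  sorted[7] = RPPpPpprP$QPR  (last char: 'R')
  sorted[8] = RRPPpPpprP$QP  (last char: 'P')
  sorted[9] = pPpprP$QPRRPP  (last char: 'P')
  sorted[10] = pprP$QPRRPPpP  (last char: 'P')
  sorted[11] = prP$QPRRPPpPp  (last char: 'p')
  sorted[12] = rP$QPRRPPpPpp  (last char: 'p')
Last column: PrRQPp$RPPPpp
Original string S is at sorted index 6

Answer: PrRQPp$RPPPpp
6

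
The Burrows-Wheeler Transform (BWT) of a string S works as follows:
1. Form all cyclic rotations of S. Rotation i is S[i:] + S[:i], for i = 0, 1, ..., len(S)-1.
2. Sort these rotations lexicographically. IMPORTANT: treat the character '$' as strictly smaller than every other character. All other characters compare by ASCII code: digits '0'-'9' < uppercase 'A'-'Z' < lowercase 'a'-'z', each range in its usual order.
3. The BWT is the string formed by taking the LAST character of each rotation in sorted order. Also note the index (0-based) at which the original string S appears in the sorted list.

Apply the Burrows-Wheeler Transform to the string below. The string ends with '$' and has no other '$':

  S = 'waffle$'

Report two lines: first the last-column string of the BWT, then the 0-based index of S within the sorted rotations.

Answer: ewlaff$
6

Derivation:
All 7 rotations (rotation i = S[i:]+S[:i]):
  rot[0] = waffle$
  rot[1] = affle$w
  rot[2] = ffle$wa
  rot[3] = fle$waf
  rot[4] = le$waff
  rot[5] = e$waffl
  rot[6] = $waffle
Sorted (with $ < everything):
  sorted[0] = $waffle  (last char: 'e')
  sorted[1] = affle$w  (last char: 'w')
  sorted[2] = e$waffl  (last char: 'l')
  sorted[3] = ffle$wa  (last char: 'a')
  sorted[4] = fle$waf  (last char: 'f')
  sorted[5] = le$waff  (last char: 'f')
  sorted[6] = waffle$  (last char: '$')
Last column: ewlaff$
Original string S is at sorted index 6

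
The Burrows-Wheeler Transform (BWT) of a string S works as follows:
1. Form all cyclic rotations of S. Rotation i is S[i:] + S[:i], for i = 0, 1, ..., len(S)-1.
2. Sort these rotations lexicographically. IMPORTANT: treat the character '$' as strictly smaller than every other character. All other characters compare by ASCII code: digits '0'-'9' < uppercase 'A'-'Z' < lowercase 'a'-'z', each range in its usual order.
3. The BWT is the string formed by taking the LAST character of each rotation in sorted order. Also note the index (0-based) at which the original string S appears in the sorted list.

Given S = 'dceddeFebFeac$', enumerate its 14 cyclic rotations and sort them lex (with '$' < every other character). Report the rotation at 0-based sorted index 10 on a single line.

Answer: eFebFeac$dcedd

Derivation:
All 14 rotations (rotation i = S[i:]+S[:i]):
  rot[0] = dceddeFebFeac$
  rot[1] = ceddeFebFeac$d
  rot[2] = eddeFebFeac$dc
  rot[3] = ddeFebFeac$dce
  rot[4] = deFebFeac$dced
  rot[5] = eFebFeac$dcedd
  rot[6] = FebFeac$dcedde
  rot[7] = ebFeac$dceddeF
  rot[8] = bFeac$dceddeFe
  rot[9] = Feac$dceddeFeb
  rot[10] = eac$dceddeFebF
  rot[11] = ac$dceddeFebFe
  rot[12] = c$dceddeFebFea
  rot[13] = $dceddeFebFeac
Sorted (with $ < everything):
  sorted[0] = $dceddeFebFeac
  sorted[1] = Feac$dceddeFeb
  sorted[2] = FebFeac$dcedde
  sorted[3] = ac$dceddeFebFe
  sorted[4] = bFeac$dceddeFe
  sorted[5] = c$dceddeFebFea
  sorted[6] = ceddeFebFeac$d
  sorted[7] = dceddeFebFeac$
  sorted[8] = ddeFebFeac$dce
  sorted[9] = deFebFeac$dced
  sorted[10] = eFebFeac$dcedd
  sorted[11] = eac$dceddeFebF
  sorted[12] = ebFeac$dceddeF
  sorted[13] = eddeFebFeac$dc
sorted[10] = eFebFeac$dcedd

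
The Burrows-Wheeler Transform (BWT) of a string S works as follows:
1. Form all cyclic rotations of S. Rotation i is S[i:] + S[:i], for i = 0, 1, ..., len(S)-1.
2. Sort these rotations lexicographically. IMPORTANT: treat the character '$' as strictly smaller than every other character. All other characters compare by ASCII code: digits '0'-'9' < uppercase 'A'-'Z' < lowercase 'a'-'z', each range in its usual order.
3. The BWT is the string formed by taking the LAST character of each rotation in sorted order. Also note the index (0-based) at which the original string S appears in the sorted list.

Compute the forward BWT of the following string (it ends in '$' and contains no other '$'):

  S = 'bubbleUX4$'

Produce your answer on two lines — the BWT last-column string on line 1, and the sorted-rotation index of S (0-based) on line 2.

All 10 rotations (rotation i = S[i:]+S[:i]):
  rot[0] = bubbleUX4$
  rot[1] = ubbleUX4$b
  rot[2] = bbleUX4$bu
  rot[3] = bleUX4$bub
  rot[4] = leUX4$bubb
  rot[5] = eUX4$bubbl
  rot[6] = UX4$bubble
  rot[7] = X4$bubbleU
  rot[8] = 4$bubbleUX
  rot[9] = $bubbleUX4
Sorted (with $ < everything):
  sorted[0] = $bubbleUX4  (last char: '4')
  sorted[1] = 4$bubbleUX  (last char: 'X')
  sorted[2] = UX4$bubble  (last char: 'e')
  sorted[3] = X4$bubbleU  (last char: 'U')
  sorted[4] = bbleUX4$bu  (last char: 'u')
  sorted[5] = bleUX4$bub  (last char: 'b')
  sorted[6] = bubbleUX4$  (last char: '$')
  sorted[7] = eUX4$bubbl  (last char: 'l')
  sorted[8] = leUX4$bubb  (last char: 'b')
  sorted[9] = ubbleUX4$b  (last char: 'b')
Last column: 4XeUub$lbb
Original string S is at sorted index 6

Answer: 4XeUub$lbb
6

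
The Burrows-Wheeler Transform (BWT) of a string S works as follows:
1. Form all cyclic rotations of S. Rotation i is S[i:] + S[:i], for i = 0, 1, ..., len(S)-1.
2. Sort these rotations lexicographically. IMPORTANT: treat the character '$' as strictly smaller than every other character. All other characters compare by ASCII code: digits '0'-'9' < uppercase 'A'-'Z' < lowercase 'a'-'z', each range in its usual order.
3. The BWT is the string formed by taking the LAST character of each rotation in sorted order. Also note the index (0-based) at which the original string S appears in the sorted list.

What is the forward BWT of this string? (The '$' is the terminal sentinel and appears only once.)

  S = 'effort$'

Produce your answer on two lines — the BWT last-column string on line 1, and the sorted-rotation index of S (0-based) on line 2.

Answer: t$effor
1

Derivation:
All 7 rotations (rotation i = S[i:]+S[:i]):
  rot[0] = effort$
  rot[1] = ffort$e
  rot[2] = fort$ef
  rot[3] = ort$eff
  rot[4] = rt$effo
  rot[5] = t$effor
  rot[6] = $effort
Sorted (with $ < everything):
  sorted[0] = $effort  (last char: 't')
  sorted[1] = effort$  (last char: '$')
  sorted[2] = ffort$e  (last char: 'e')
  sorted[3] = fort$ef  (last char: 'f')
  sorted[4] = ort$eff  (last char: 'f')
  sorted[5] = rt$effo  (last char: 'o')
  sorted[6] = t$effor  (last char: 'r')
Last column: t$effor
Original string S is at sorted index 1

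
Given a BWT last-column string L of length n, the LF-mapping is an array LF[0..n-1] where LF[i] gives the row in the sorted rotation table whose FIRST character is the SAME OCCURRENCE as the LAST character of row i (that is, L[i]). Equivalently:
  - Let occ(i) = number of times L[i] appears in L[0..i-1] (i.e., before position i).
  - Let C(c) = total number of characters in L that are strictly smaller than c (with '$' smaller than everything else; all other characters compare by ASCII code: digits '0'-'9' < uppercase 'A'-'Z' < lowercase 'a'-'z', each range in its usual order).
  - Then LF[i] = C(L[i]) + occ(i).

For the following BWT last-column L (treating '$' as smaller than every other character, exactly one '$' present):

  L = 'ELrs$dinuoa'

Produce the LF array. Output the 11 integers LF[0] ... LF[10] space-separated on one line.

Answer: 1 2 8 9 0 4 5 6 10 7 3

Derivation:
Char counts: '$':1, 'E':1, 'L':1, 'a':1, 'd':1, 'i':1, 'n':1, 'o':1, 'r':1, 's':1, 'u':1
C (first-col start): C('$')=0, C('E')=1, C('L')=2, C('a')=3, C('d')=4, C('i')=5, C('n')=6, C('o')=7, C('r')=8, C('s')=9, C('u')=10
L[0]='E': occ=0, LF[0]=C('E')+0=1+0=1
L[1]='L': occ=0, LF[1]=C('L')+0=2+0=2
L[2]='r': occ=0, LF[2]=C('r')+0=8+0=8
L[3]='s': occ=0, LF[3]=C('s')+0=9+0=9
L[4]='$': occ=0, LF[4]=C('$')+0=0+0=0
L[5]='d': occ=0, LF[5]=C('d')+0=4+0=4
L[6]='i': occ=0, LF[6]=C('i')+0=5+0=5
L[7]='n': occ=0, LF[7]=C('n')+0=6+0=6
L[8]='u': occ=0, LF[8]=C('u')+0=10+0=10
L[9]='o': occ=0, LF[9]=C('o')+0=7+0=7
L[10]='a': occ=0, LF[10]=C('a')+0=3+0=3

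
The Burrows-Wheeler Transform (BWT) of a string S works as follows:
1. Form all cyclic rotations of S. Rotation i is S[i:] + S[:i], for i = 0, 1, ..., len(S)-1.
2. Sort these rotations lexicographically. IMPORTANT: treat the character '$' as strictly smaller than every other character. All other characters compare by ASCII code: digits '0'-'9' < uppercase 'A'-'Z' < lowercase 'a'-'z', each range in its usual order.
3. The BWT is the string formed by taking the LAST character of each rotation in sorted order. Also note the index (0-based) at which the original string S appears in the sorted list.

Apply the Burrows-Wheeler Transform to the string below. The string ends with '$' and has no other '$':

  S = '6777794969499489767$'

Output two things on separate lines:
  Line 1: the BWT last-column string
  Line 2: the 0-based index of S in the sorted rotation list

Answer: 79997$96967774976484
5

Derivation:
All 20 rotations (rotation i = S[i:]+S[:i]):
  rot[0] = 6777794969499489767$
  rot[1] = 777794969499489767$6
  rot[2] = 77794969499489767$67
  rot[3] = 7794969499489767$677
  rot[4] = 794969499489767$6777
  rot[5] = 94969499489767$67777
  rot[6] = 4969499489767$677779
  rot[7] = 969499489767$6777794
  rot[8] = 69499489767$67777949
  rot[9] = 9499489767$677779496
  rot[10] = 499489767$6777794969
  rot[11] = 99489767$67777949694
  rot[12] = 9489767$677779496949
  rot[13] = 489767$6777794969499
  rot[14] = 89767$67777949694994
  rot[15] = 9767$677779496949948
  rot[16] = 767$6777794969499489
  rot[17] = 67$67777949694994897
  rot[18] = 7$677779496949948976
  rot[19] = $6777794969499489767
Sorted (with $ < everything):
  sorted[0] = $6777794969499489767  (last char: '7')
  sorted[1] = 489767$6777794969499  (last char: '9')
  sorted[2] = 4969499489767$677779  (last char: '9')
  sorted[3] = 499489767$6777794969  (last char: '9')
  sorted[4] = 67$67777949694994897  (last char: '7')
  sorted[5] = 6777794969499489767$  (last char: '$')
  sorted[6] = 69499489767$67777949  (last char: '9')
  sorted[7] = 7$677779496949948976  (last char: '6')
  sorted[8] = 767$6777794969499489  (last char: '9')
  sorted[9] = 777794969499489767$6  (last char: '6')
  sorted[10] = 77794969499489767$67  (last char: '7')
  sorted[11] = 7794969499489767$677  (last char: '7')
  sorted[12] = 794969499489767$6777  (last char: '7')
  sorted[13] = 89767$67777949694994  (last char: '4')
  sorted[14] = 9489767$677779496949  (last char: '9')
  sorted[15] = 94969499489767$67777  (last char: '7')
  sorted[16] = 9499489767$677779496  (last char: '6')
  sorted[17] = 969499489767$6777794  (last char: '4')
  sorted[18] = 9767$677779496949948  (last char: '8')
  sorted[19] = 99489767$67777949694  (last char: '4')
Last column: 79997$96967774976484
Original string S is at sorted index 5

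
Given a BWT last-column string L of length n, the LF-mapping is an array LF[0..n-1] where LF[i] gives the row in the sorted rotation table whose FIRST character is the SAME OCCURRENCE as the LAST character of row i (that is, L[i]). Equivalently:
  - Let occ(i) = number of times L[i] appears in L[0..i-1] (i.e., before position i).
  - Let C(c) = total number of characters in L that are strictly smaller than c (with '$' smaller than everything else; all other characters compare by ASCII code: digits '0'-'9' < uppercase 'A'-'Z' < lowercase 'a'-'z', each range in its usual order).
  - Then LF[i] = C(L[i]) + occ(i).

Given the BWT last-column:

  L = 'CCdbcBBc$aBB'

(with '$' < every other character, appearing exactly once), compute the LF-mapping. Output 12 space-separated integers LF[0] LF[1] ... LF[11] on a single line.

Char counts: '$':1, 'B':4, 'C':2, 'a':1, 'b':1, 'c':2, 'd':1
C (first-col start): C('$')=0, C('B')=1, C('C')=5, C('a')=7, C('b')=8, C('c')=9, C('d')=11
L[0]='C': occ=0, LF[0]=C('C')+0=5+0=5
L[1]='C': occ=1, LF[1]=C('C')+1=5+1=6
L[2]='d': occ=0, LF[2]=C('d')+0=11+0=11
L[3]='b': occ=0, LF[3]=C('b')+0=8+0=8
L[4]='c': occ=0, LF[4]=C('c')+0=9+0=9
L[5]='B': occ=0, LF[5]=C('B')+0=1+0=1
L[6]='B': occ=1, LF[6]=C('B')+1=1+1=2
L[7]='c': occ=1, LF[7]=C('c')+1=9+1=10
L[8]='$': occ=0, LF[8]=C('$')+0=0+0=0
L[9]='a': occ=0, LF[9]=C('a')+0=7+0=7
L[10]='B': occ=2, LF[10]=C('B')+2=1+2=3
L[11]='B': occ=3, LF[11]=C('B')+3=1+3=4

Answer: 5 6 11 8 9 1 2 10 0 7 3 4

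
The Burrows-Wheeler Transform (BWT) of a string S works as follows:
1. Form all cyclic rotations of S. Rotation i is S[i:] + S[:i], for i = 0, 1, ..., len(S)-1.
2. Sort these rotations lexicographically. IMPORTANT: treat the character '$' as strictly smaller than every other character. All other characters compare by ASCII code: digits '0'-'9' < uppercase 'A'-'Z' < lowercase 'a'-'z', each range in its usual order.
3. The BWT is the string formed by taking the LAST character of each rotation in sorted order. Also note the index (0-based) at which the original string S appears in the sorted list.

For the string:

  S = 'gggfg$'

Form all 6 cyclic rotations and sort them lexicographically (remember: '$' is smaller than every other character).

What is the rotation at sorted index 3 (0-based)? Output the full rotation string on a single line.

All 6 rotations (rotation i = S[i:]+S[:i]):
  rot[0] = gggfg$
  rot[1] = ggfg$g
  rot[2] = gfg$gg
  rot[3] = fg$ggg
  rot[4] = g$gggf
  rot[5] = $gggfg
Sorted (with $ < everything):
  sorted[0] = $gggfg
  sorted[1] = fg$ggg
  sorted[2] = g$gggf
  sorted[3] = gfg$gg
  sorted[4] = ggfg$g
  sorted[5] = gggfg$
sorted[3] = gfg$gg

Answer: gfg$gg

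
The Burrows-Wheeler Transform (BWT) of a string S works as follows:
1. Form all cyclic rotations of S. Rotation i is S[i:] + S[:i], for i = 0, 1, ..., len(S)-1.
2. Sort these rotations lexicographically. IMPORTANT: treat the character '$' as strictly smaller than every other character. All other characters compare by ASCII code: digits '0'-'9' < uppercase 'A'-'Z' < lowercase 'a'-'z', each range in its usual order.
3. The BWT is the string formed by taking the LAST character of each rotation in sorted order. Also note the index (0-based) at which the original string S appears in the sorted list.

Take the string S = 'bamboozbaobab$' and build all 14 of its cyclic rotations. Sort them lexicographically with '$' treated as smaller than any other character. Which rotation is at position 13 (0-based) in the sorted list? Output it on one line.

All 14 rotations (rotation i = S[i:]+S[:i]):
  rot[0] = bamboozbaobab$
  rot[1] = amboozbaobab$b
  rot[2] = mboozbaobab$ba
  rot[3] = boozbaobab$bam
  rot[4] = oozbaobab$bamb
  rot[5] = ozbaobab$bambo
  rot[6] = zbaobab$bamboo
  rot[7] = baobab$bambooz
  rot[8] = aobab$bamboozb
  rot[9] = obab$bamboozba
  rot[10] = bab$bamboozbao
  rot[11] = ab$bamboozbaob
  rot[12] = b$bamboozbaoba
  rot[13] = $bamboozbaobab
Sorted (with $ < everything):
  sorted[0] = $bamboozbaobab
  sorted[1] = ab$bamboozbaob
  sorted[2] = amboozbaobab$b
  sorted[3] = aobab$bamboozb
  sorted[4] = b$bamboozbaoba
  sorted[5] = bab$bamboozbao
  sorted[6] = bamboozbaobab$
  sorted[7] = baobab$bambooz
  sorted[8] = boozbaobab$bam
  sorted[9] = mboozbaobab$ba
  sorted[10] = obab$bamboozba
  sorted[11] = oozbaobab$bamb
  sorted[12] = ozbaobab$bambo
  sorted[13] = zbaobab$bamboo
sorted[13] = zbaobab$bamboo

Answer: zbaobab$bamboo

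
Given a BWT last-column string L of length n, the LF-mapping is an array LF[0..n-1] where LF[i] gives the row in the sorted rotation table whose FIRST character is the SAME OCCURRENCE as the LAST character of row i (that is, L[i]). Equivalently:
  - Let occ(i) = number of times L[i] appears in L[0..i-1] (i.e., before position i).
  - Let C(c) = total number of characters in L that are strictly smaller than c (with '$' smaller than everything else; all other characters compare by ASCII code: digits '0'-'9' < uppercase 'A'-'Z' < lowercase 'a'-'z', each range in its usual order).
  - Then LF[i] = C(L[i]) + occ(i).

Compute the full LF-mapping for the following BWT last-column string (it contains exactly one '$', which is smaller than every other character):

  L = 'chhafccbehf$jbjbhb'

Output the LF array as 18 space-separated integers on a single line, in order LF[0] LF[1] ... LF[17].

Char counts: '$':1, 'a':1, 'b':4, 'c':3, 'e':1, 'f':2, 'h':4, 'j':2
C (first-col start): C('$')=0, C('a')=1, C('b')=2, C('c')=6, C('e')=9, C('f')=10, C('h')=12, C('j')=16
L[0]='c': occ=0, LF[0]=C('c')+0=6+0=6
L[1]='h': occ=0, LF[1]=C('h')+0=12+0=12
L[2]='h': occ=1, LF[2]=C('h')+1=12+1=13
L[3]='a': occ=0, LF[3]=C('a')+0=1+0=1
L[4]='f': occ=0, LF[4]=C('f')+0=10+0=10
L[5]='c': occ=1, LF[5]=C('c')+1=6+1=7
L[6]='c': occ=2, LF[6]=C('c')+2=6+2=8
L[7]='b': occ=0, LF[7]=C('b')+0=2+0=2
L[8]='e': occ=0, LF[8]=C('e')+0=9+0=9
L[9]='h': occ=2, LF[9]=C('h')+2=12+2=14
L[10]='f': occ=1, LF[10]=C('f')+1=10+1=11
L[11]='$': occ=0, LF[11]=C('$')+0=0+0=0
L[12]='j': occ=0, LF[12]=C('j')+0=16+0=16
L[13]='b': occ=1, LF[13]=C('b')+1=2+1=3
L[14]='j': occ=1, LF[14]=C('j')+1=16+1=17
L[15]='b': occ=2, LF[15]=C('b')+2=2+2=4
L[16]='h': occ=3, LF[16]=C('h')+3=12+3=15
L[17]='b': occ=3, LF[17]=C('b')+3=2+3=5

Answer: 6 12 13 1 10 7 8 2 9 14 11 0 16 3 17 4 15 5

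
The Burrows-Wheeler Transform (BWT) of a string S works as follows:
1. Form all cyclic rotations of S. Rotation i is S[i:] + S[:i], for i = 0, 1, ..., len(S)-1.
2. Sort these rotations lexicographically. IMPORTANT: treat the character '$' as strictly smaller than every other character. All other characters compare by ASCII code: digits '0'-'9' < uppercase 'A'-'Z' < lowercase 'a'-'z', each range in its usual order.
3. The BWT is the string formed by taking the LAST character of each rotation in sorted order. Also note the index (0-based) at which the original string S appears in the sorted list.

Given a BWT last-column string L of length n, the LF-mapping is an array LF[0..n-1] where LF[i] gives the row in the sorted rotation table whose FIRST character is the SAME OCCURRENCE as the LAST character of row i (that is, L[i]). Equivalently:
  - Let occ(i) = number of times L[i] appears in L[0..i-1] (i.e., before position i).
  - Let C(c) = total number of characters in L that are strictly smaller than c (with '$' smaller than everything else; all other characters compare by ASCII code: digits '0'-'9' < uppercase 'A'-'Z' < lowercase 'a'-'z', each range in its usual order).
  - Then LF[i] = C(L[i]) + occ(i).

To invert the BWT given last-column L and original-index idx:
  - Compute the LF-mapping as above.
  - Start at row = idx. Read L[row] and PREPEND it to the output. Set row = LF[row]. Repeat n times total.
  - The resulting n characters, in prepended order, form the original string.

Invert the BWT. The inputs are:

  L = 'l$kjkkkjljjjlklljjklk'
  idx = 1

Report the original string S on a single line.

LF mapping: 15 0 8 1 9 10 11 2 16 3 4 5 17 12 18 19 6 7 13 20 14
Walk LF starting at row 1, prepending L[row]:
  step 1: row=1, L[1]='$', prepend. Next row=LF[1]=0
  step 2: row=0, L[0]='l', prepend. Next row=LF[0]=15
  step 3: row=15, L[15]='l', prepend. Next row=LF[15]=19
  step 4: row=19, L[19]='l', prepend. Next row=LF[19]=20
  step 5: row=20, L[20]='k', prepend. Next row=LF[20]=14
  step 6: row=14, L[14]='l', prepend. Next row=LF[14]=18
  step 7: row=18, L[18]='k', prepend. Next row=LF[18]=13
  step 8: row=13, L[13]='k', prepend. Next row=LF[13]=12
  step 9: row=12, L[12]='l', prepend. Next row=LF[12]=17
  step 10: row=17, L[17]='j', prepend. Next row=LF[17]=7
  step 11: row=7, L[7]='j', prepend. Next row=LF[7]=2
  step 12: row=2, L[2]='k', prepend. Next row=LF[2]=8
  step 13: row=8, L[8]='l', prepend. Next row=LF[8]=16
  step 14: row=16, L[16]='j', prepend. Next row=LF[16]=6
  step 15: row=6, L[6]='k', prepend. Next row=LF[6]=11
  step 16: row=11, L[11]='j', prepend. Next row=LF[11]=5
  step 17: row=5, L[5]='k', prepend. Next row=LF[5]=10
  step 18: row=10, L[10]='j', prepend. Next row=LF[10]=4
  step 19: row=4, L[4]='k', prepend. Next row=LF[4]=9
  step 20: row=9, L[9]='j', prepend. Next row=LF[9]=3
  step 21: row=3, L[3]='j', prepend. Next row=LF[3]=1
Reversed output: jjkjkjkjlkjjlkklklll$

Answer: jjkjkjkjlkjjlkklklll$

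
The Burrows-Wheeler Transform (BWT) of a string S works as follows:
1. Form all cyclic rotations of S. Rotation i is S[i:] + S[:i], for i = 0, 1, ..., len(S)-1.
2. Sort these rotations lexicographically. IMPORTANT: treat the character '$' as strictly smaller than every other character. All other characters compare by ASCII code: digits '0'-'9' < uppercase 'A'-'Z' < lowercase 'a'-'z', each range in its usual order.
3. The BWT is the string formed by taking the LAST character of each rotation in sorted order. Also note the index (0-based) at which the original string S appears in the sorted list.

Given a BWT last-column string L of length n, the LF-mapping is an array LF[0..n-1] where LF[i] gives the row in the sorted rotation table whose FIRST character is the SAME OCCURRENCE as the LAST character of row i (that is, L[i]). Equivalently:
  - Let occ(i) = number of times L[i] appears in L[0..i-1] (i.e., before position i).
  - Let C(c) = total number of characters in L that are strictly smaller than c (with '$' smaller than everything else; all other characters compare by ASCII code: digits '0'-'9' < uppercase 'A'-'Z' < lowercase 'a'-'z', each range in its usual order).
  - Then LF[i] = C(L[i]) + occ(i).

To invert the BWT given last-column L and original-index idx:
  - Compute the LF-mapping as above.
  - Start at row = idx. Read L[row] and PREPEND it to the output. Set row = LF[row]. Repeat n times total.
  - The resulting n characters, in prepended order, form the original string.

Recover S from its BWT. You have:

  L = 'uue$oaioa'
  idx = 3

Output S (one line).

Answer: eauaoiou$

Derivation:
LF mapping: 7 8 3 0 5 1 4 6 2
Walk LF starting at row 3, prepending L[row]:
  step 1: row=3, L[3]='$', prepend. Next row=LF[3]=0
  step 2: row=0, L[0]='u', prepend. Next row=LF[0]=7
  step 3: row=7, L[7]='o', prepend. Next row=LF[7]=6
  step 4: row=6, L[6]='i', prepend. Next row=LF[6]=4
  step 5: row=4, L[4]='o', prepend. Next row=LF[4]=5
  step 6: row=5, L[5]='a', prepend. Next row=LF[5]=1
  step 7: row=1, L[1]='u', prepend. Next row=LF[1]=8
  step 8: row=8, L[8]='a', prepend. Next row=LF[8]=2
  step 9: row=2, L[2]='e', prepend. Next row=LF[2]=3
Reversed output: eauaoiou$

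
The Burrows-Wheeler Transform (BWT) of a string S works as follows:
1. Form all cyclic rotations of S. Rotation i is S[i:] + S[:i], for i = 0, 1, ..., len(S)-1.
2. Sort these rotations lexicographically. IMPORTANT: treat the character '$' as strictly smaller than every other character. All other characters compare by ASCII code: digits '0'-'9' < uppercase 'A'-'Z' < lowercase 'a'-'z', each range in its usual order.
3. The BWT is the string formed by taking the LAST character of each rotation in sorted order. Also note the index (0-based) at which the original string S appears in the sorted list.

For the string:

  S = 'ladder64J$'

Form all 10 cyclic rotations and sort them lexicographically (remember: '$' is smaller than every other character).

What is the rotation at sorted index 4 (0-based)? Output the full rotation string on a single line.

All 10 rotations (rotation i = S[i:]+S[:i]):
  rot[0] = ladder64J$
  rot[1] = adder64J$l
  rot[2] = dder64J$la
  rot[3] = der64J$lad
  rot[4] = er64J$ladd
  rot[5] = r64J$ladde
  rot[6] = 64J$ladder
  rot[7] = 4J$ladder6
  rot[8] = J$ladder64
  rot[9] = $ladder64J
Sorted (with $ < everything):
  sorted[0] = $ladder64J
  sorted[1] = 4J$ladder6
  sorted[2] = 64J$ladder
  sorted[3] = J$ladder64
  sorted[4] = adder64J$l
  sorted[5] = dder64J$la
  sorted[6] = der64J$lad
  sorted[7] = er64J$ladd
  sorted[8] = ladder64J$
  sorted[9] = r64J$ladde
sorted[4] = adder64J$l

Answer: adder64J$l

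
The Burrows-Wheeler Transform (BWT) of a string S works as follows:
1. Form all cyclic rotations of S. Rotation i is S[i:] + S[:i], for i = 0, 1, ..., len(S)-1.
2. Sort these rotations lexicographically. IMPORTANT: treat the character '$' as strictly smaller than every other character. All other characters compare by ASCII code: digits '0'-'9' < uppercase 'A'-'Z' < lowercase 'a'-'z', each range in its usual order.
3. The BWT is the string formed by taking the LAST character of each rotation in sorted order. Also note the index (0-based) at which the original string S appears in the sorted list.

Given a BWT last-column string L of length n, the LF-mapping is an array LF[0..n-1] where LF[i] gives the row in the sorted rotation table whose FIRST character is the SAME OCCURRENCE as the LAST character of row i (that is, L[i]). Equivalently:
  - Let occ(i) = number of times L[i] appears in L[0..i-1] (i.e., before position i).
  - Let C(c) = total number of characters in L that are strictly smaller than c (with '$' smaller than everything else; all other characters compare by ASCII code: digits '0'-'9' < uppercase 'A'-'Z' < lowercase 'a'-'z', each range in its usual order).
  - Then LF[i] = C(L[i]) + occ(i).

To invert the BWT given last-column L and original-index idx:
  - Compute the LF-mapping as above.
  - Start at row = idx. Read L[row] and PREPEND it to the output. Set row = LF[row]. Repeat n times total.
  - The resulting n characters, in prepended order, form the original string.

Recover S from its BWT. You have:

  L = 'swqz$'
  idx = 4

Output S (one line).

LF mapping: 2 3 1 4 0
Walk LF starting at row 4, prepending L[row]:
  step 1: row=4, L[4]='$', prepend. Next row=LF[4]=0
  step 2: row=0, L[0]='s', prepend. Next row=LF[0]=2
  step 3: row=2, L[2]='q', prepend. Next row=LF[2]=1
  step 4: row=1, L[1]='w', prepend. Next row=LF[1]=3
  step 5: row=3, L[3]='z', prepend. Next row=LF[3]=4
Reversed output: zwqs$

Answer: zwqs$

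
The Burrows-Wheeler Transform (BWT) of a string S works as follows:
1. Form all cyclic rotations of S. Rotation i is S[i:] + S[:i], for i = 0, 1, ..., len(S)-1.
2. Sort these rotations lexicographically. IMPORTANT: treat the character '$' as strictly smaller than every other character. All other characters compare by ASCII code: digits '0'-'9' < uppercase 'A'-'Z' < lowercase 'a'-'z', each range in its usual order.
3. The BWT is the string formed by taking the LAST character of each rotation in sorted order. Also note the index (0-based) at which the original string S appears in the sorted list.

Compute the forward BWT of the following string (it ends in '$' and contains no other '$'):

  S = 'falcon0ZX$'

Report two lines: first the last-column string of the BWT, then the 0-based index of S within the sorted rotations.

Answer: XnZ0fl$aoc
6

Derivation:
All 10 rotations (rotation i = S[i:]+S[:i]):
  rot[0] = falcon0ZX$
  rot[1] = alcon0ZX$f
  rot[2] = lcon0ZX$fa
  rot[3] = con0ZX$fal
  rot[4] = on0ZX$falc
  rot[5] = n0ZX$falco
  rot[6] = 0ZX$falcon
  rot[7] = ZX$falcon0
  rot[8] = X$falcon0Z
  rot[9] = $falcon0ZX
Sorted (with $ < everything):
  sorted[0] = $falcon0ZX  (last char: 'X')
  sorted[1] = 0ZX$falcon  (last char: 'n')
  sorted[2] = X$falcon0Z  (last char: 'Z')
  sorted[3] = ZX$falcon0  (last char: '0')
  sorted[4] = alcon0ZX$f  (last char: 'f')
  sorted[5] = con0ZX$fal  (last char: 'l')
  sorted[6] = falcon0ZX$  (last char: '$')
  sorted[7] = lcon0ZX$fa  (last char: 'a')
  sorted[8] = n0ZX$falco  (last char: 'o')
  sorted[9] = on0ZX$falc  (last char: 'c')
Last column: XnZ0fl$aoc
Original string S is at sorted index 6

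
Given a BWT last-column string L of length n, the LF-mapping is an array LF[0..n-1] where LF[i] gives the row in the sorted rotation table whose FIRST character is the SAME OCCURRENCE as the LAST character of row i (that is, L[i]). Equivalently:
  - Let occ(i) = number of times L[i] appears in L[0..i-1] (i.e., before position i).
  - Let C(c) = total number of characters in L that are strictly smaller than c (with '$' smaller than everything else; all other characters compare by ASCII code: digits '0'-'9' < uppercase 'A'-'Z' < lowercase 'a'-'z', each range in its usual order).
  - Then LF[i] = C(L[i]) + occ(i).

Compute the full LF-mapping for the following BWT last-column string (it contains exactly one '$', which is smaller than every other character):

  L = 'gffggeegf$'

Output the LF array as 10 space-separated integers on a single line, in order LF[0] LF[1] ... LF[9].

Char counts: '$':1, 'e':2, 'f':3, 'g':4
C (first-col start): C('$')=0, C('e')=1, C('f')=3, C('g')=6
L[0]='g': occ=0, LF[0]=C('g')+0=6+0=6
L[1]='f': occ=0, LF[1]=C('f')+0=3+0=3
L[2]='f': occ=1, LF[2]=C('f')+1=3+1=4
L[3]='g': occ=1, LF[3]=C('g')+1=6+1=7
L[4]='g': occ=2, LF[4]=C('g')+2=6+2=8
L[5]='e': occ=0, LF[5]=C('e')+0=1+0=1
L[6]='e': occ=1, LF[6]=C('e')+1=1+1=2
L[7]='g': occ=3, LF[7]=C('g')+3=6+3=9
L[8]='f': occ=2, LF[8]=C('f')+2=3+2=5
L[9]='$': occ=0, LF[9]=C('$')+0=0+0=0

Answer: 6 3 4 7 8 1 2 9 5 0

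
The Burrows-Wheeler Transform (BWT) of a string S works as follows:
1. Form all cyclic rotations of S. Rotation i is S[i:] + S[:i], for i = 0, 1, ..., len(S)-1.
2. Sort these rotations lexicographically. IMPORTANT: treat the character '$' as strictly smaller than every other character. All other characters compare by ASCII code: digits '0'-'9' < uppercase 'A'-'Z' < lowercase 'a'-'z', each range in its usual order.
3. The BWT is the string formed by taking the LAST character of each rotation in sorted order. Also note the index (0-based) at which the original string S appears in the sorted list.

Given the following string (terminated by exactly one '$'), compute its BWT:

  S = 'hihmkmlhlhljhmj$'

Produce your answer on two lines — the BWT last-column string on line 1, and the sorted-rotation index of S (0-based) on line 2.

Answer: j$lljihmlmmhhhhk
1

Derivation:
All 16 rotations (rotation i = S[i:]+S[:i]):
  rot[0] = hihmkmlhlhljhmj$
  rot[1] = ihmkmlhlhljhmj$h
  rot[2] = hmkmlhlhljhmj$hi
  rot[3] = mkmlhlhljhmj$hih
  rot[4] = kmlhlhljhmj$hihm
  rot[5] = mlhlhljhmj$hihmk
  rot[6] = lhlhljhmj$hihmkm
  rot[7] = hlhljhmj$hihmkml
  rot[8] = lhljhmj$hihmkmlh
  rot[9] = hljhmj$hihmkmlhl
  rot[10] = ljhmj$hihmkmlhlh
  rot[11] = jhmj$hihmkmlhlhl
  rot[12] = hmj$hihmkmlhlhlj
  rot[13] = mj$hihmkmlhlhljh
  rot[14] = j$hihmkmlhlhljhm
  rot[15] = $hihmkmlhlhljhmj
Sorted (with $ < everything):
  sorted[0] = $hihmkmlhlhljhmj  (last char: 'j')
  sorted[1] = hihmkmlhlhljhmj$  (last char: '$')
  sorted[2] = hlhljhmj$hihmkml  (last char: 'l')
  sorted[3] = hljhmj$hihmkmlhl  (last char: 'l')
  sorted[4] = hmj$hihmkmlhlhlj  (last char: 'j')
  sorted[5] = hmkmlhlhljhmj$hi  (last char: 'i')
  sorted[6] = ihmkmlhlhljhmj$h  (last char: 'h')
  sorted[7] = j$hihmkmlhlhljhm  (last char: 'm')
  sorted[8] = jhmj$hihmkmlhlhl  (last char: 'l')
  sorted[9] = kmlhlhljhmj$hihm  (last char: 'm')
  sorted[10] = lhlhljhmj$hihmkm  (last char: 'm')
  sorted[11] = lhljhmj$hihmkmlh  (last char: 'h')
  sorted[12] = ljhmj$hihmkmlhlh  (last char: 'h')
  sorted[13] = mj$hihmkmlhlhljh  (last char: 'h')
  sorted[14] = mkmlhlhljhmj$hih  (last char: 'h')
  sorted[15] = mlhlhljhmj$hihmk  (last char: 'k')
Last column: j$lljihmlmmhhhhk
Original string S is at sorted index 1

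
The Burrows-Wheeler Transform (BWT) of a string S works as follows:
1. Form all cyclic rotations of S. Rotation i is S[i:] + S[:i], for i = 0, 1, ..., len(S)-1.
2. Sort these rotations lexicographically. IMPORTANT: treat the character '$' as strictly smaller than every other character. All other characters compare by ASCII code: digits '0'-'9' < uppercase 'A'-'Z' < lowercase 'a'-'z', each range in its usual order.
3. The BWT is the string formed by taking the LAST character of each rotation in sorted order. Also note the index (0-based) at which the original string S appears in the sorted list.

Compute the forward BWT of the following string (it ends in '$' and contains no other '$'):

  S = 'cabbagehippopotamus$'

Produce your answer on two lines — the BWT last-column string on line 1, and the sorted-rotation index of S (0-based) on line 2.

Answer: scbtba$gaehapppoiuom
6

Derivation:
All 20 rotations (rotation i = S[i:]+S[:i]):
  rot[0] = cabbagehippopotamus$
  rot[1] = abbagehippopotamus$c
  rot[2] = bbagehippopotamus$ca
  rot[3] = bagehippopotamus$cab
  rot[4] = agehippopotamus$cabb
  rot[5] = gehippopotamus$cabba
  rot[6] = ehippopotamus$cabbag
  rot[7] = hippopotamus$cabbage
  rot[8] = ippopotamus$cabbageh
  rot[9] = ppopotamus$cabbagehi
  rot[10] = popotamus$cabbagehip
  rot[11] = opotamus$cabbagehipp
  rot[12] = potamus$cabbagehippo
  rot[13] = otamus$cabbagehippop
  rot[14] = tamus$cabbagehippopo
  rot[15] = amus$cabbagehippopot
  rot[16] = mus$cabbagehippopota
  rot[17] = us$cabbagehippopotam
  rot[18] = s$cabbagehippopotamu
  rot[19] = $cabbagehippopotamus
Sorted (with $ < everything):
  sorted[0] = $cabbagehippopotamus  (last char: 's')
  sorted[1] = abbagehippopotamus$c  (last char: 'c')
  sorted[2] = agehippopotamus$cabb  (last char: 'b')
  sorted[3] = amus$cabbagehippopot  (last char: 't')
  sorted[4] = bagehippopotamus$cab  (last char: 'b')
  sorted[5] = bbagehippopotamus$ca  (last char: 'a')
  sorted[6] = cabbagehippopotamus$  (last char: '$')
  sorted[7] = ehippopotamus$cabbag  (last char: 'g')
  sorted[8] = gehippopotamus$cabba  (last char: 'a')
  sorted[9] = hippopotamus$cabbage  (last char: 'e')
  sorted[10] = ippopotamus$cabbageh  (last char: 'h')
  sorted[11] = mus$cabbagehippopota  (last char: 'a')
  sorted[12] = opotamus$cabbagehipp  (last char: 'p')
  sorted[13] = otamus$cabbagehippop  (last char: 'p')
  sorted[14] = popotamus$cabbagehip  (last char: 'p')
  sorted[15] = potamus$cabbagehippo  (last char: 'o')
  sorted[16] = ppopotamus$cabbagehi  (last char: 'i')
  sorted[17] = s$cabbagehippopotamu  (last char: 'u')
  sorted[18] = tamus$cabbagehippopo  (last char: 'o')
  sorted[19] = us$cabbagehippopotam  (last char: 'm')
Last column: scbtba$gaehapppoiuom
Original string S is at sorted index 6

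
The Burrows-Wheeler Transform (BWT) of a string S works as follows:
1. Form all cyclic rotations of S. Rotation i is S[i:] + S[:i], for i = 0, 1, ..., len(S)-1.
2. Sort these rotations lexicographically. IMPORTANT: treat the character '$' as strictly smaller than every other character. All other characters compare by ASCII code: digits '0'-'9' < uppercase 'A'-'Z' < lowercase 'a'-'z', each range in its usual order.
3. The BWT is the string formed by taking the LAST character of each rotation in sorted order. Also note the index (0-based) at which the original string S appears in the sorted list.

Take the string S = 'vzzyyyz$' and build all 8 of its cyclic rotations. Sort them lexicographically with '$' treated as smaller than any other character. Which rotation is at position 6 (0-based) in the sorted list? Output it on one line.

Answer: zyyyz$vz

Derivation:
All 8 rotations (rotation i = S[i:]+S[:i]):
  rot[0] = vzzyyyz$
  rot[1] = zzyyyz$v
  rot[2] = zyyyz$vz
  rot[3] = yyyz$vzz
  rot[4] = yyz$vzzy
  rot[5] = yz$vzzyy
  rot[6] = z$vzzyyy
  rot[7] = $vzzyyyz
Sorted (with $ < everything):
  sorted[0] = $vzzyyyz
  sorted[1] = vzzyyyz$
  sorted[2] = yyyz$vzz
  sorted[3] = yyz$vzzy
  sorted[4] = yz$vzzyy
  sorted[5] = z$vzzyyy
  sorted[6] = zyyyz$vz
  sorted[7] = zzyyyz$v
sorted[6] = zyyyz$vz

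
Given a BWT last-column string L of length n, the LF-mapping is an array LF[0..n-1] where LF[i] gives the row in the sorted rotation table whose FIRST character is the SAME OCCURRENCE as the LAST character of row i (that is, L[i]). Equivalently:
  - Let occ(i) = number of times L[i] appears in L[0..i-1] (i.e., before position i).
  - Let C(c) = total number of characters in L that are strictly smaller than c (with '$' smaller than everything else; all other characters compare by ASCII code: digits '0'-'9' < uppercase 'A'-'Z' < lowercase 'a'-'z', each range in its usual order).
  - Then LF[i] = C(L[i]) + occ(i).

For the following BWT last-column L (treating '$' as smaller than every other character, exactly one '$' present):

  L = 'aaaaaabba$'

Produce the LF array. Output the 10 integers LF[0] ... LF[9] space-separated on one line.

Answer: 1 2 3 4 5 6 8 9 7 0

Derivation:
Char counts: '$':1, 'a':7, 'b':2
C (first-col start): C('$')=0, C('a')=1, C('b')=8
L[0]='a': occ=0, LF[0]=C('a')+0=1+0=1
L[1]='a': occ=1, LF[1]=C('a')+1=1+1=2
L[2]='a': occ=2, LF[2]=C('a')+2=1+2=3
L[3]='a': occ=3, LF[3]=C('a')+3=1+3=4
L[4]='a': occ=4, LF[4]=C('a')+4=1+4=5
L[5]='a': occ=5, LF[5]=C('a')+5=1+5=6
L[6]='b': occ=0, LF[6]=C('b')+0=8+0=8
L[7]='b': occ=1, LF[7]=C('b')+1=8+1=9
L[8]='a': occ=6, LF[8]=C('a')+6=1+6=7
L[9]='$': occ=0, LF[9]=C('$')+0=0+0=0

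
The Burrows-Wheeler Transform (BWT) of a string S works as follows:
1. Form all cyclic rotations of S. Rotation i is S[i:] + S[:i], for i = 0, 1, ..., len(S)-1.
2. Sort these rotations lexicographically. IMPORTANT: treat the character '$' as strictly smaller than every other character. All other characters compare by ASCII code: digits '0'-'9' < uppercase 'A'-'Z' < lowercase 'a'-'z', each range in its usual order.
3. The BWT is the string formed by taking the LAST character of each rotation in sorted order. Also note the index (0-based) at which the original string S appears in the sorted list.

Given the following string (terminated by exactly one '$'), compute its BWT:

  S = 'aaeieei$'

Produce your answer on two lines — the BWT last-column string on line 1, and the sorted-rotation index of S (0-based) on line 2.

Answer: i$aieaee
1

Derivation:
All 8 rotations (rotation i = S[i:]+S[:i]):
  rot[0] = aaeieei$
  rot[1] = aeieei$a
  rot[2] = eieei$aa
  rot[3] = ieei$aae
  rot[4] = eei$aaei
  rot[5] = ei$aaeie
  rot[6] = i$aaeiee
  rot[7] = $aaeieei
Sorted (with $ < everything):
  sorted[0] = $aaeieei  (last char: 'i')
  sorted[1] = aaeieei$  (last char: '$')
  sorted[2] = aeieei$a  (last char: 'a')
  sorted[3] = eei$aaei  (last char: 'i')
  sorted[4] = ei$aaeie  (last char: 'e')
  sorted[5] = eieei$aa  (last char: 'a')
  sorted[6] = i$aaeiee  (last char: 'e')
  sorted[7] = ieei$aae  (last char: 'e')
Last column: i$aieaee
Original string S is at sorted index 1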